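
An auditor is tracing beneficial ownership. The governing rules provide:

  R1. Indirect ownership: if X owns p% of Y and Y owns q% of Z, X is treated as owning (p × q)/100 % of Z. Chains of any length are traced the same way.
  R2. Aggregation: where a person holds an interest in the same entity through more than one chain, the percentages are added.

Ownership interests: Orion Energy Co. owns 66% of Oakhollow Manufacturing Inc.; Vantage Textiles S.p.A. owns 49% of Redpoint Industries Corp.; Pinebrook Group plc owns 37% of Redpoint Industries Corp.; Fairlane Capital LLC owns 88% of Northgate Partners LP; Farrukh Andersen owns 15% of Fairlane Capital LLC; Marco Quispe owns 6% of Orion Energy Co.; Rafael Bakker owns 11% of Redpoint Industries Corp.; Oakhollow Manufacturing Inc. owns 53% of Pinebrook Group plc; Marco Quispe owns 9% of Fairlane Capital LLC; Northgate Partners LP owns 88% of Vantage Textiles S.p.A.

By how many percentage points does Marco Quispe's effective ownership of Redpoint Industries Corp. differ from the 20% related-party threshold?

Chain via Orion Energy Co. → Oakhollow Manufacturing Inc. → Pinebrook Group plc (R1): 6% × 66% × 53% × 37% = 0.776556% of Redpoint Industries Corp.
Chain via Fairlane Capital LLC → Northgate Partners LP → Vantage Textiles S.p.A. (R1): 9% × 88% × 88% × 49% = 3.415104% of Redpoint Industries Corp.
Aggregating (R2): 0.776556% + 3.415104% = 4.19166%.
4.19166% falls short of the 20% threshold by 15.80834 percentage points.

15.80834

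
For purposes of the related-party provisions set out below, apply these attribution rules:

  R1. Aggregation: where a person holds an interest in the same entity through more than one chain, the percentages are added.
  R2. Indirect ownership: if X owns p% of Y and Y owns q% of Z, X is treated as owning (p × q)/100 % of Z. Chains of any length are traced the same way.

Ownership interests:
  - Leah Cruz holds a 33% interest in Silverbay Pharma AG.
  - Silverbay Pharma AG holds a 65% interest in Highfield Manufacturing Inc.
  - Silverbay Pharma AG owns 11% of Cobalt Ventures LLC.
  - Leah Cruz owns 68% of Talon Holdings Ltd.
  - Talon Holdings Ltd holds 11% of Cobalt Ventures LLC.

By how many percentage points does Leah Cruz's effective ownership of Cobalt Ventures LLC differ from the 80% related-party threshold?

Chain via Silverbay Pharma AG (R2): 33% × 11% = 3.63% of Cobalt Ventures LLC.
Chain via Talon Holdings Ltd (R2): 68% × 11% = 7.48% of Cobalt Ventures LLC.
Aggregating (R1): 3.63% + 7.48% = 11.11%.
11.11% falls short of the 80% threshold by 68.89 percentage points.

68.89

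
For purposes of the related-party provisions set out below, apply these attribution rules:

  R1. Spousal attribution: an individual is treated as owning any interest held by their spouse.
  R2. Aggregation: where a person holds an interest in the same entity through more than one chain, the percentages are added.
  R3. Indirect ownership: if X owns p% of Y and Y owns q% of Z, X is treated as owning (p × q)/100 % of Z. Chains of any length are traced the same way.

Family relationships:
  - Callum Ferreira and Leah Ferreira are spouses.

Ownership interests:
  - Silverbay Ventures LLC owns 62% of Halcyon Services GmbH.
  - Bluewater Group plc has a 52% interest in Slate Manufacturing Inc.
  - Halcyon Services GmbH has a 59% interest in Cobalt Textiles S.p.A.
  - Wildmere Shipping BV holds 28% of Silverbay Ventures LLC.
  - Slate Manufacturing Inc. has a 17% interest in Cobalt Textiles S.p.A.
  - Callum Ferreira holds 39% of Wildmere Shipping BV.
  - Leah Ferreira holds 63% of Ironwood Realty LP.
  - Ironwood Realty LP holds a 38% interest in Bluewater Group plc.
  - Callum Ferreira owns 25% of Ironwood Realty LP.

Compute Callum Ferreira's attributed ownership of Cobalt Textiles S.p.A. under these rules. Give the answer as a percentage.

6.950632%

By spousal attribution (R1), Callum Ferreira is treated as also owning Leah Ferreira's interest in Ironwood Realty LP, giving 25% + 63% = 88%.
Chain via Wildmere Shipping BV → Silverbay Ventures LLC → Halcyon Services GmbH (R3): 39% × 28% × 62% × 59% = 3.994536% of Cobalt Textiles S.p.A.
Chain via Ironwood Realty LP → Bluewater Group plc → Slate Manufacturing Inc. (R3): 88% × 38% × 52% × 17% = 2.956096% of Cobalt Textiles S.p.A.
Aggregating (R2): 3.994536% + 2.956096% = 6.950632%.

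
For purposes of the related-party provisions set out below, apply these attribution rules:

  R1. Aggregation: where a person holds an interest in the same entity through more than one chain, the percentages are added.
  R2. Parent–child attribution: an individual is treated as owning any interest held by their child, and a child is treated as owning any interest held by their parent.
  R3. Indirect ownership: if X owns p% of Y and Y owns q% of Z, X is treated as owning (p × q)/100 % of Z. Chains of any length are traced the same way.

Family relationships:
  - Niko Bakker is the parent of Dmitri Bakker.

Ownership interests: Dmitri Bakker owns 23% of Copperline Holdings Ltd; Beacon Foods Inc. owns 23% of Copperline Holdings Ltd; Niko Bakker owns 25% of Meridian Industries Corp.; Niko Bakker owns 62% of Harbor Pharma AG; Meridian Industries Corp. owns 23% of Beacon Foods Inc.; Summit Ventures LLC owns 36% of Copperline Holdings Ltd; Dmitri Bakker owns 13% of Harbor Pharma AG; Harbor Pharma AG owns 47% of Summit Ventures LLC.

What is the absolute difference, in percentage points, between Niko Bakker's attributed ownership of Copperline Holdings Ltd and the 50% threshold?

12.9875

By parent–child attribution (R2), Niko Bakker is treated as also owning Dmitri Bakker's interest in Harbor Pharma AG, giving 62% + 13% = 75%.
By parent–child attribution (R2), Niko Bakker is treated as owning Dmitri Bakker's 23% interest in Copperline Holdings Ltd.
Chain via Harbor Pharma AG → Summit Ventures LLC (R3): 75% × 47% × 36% = 12.69% of Copperline Holdings Ltd.
Chain via Meridian Industries Corp. → Beacon Foods Inc. (R3): 25% × 23% × 23% = 1.3225% of Copperline Holdings Ltd.
Direct interest in Copperline Holdings Ltd: 23%.
Aggregating (R1): 12.69% + 1.3225% + 23% = 37.0125%.
37.0125% falls short of the 50% threshold by 12.9875 percentage points.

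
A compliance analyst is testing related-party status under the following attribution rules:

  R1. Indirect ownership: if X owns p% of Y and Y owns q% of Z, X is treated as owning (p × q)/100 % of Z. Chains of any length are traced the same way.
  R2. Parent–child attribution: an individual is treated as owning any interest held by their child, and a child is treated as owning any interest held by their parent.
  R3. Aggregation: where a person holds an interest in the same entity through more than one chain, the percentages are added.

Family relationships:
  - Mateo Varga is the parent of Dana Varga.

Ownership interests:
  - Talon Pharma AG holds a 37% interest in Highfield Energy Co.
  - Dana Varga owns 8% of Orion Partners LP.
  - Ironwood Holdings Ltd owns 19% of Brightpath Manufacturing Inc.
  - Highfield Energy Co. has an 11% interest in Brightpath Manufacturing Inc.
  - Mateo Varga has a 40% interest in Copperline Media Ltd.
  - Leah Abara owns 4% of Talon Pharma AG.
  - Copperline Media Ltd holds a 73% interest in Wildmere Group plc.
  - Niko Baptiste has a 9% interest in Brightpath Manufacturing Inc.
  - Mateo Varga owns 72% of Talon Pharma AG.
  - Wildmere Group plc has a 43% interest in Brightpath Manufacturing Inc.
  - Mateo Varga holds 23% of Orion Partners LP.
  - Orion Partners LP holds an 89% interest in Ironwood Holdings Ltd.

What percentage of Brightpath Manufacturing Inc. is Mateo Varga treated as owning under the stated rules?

By parent–child attribution (R2), Mateo Varga is treated as also owning Dana Varga's interest in Orion Partners LP, giving 23% + 8% = 31%.
Chain via Orion Partners LP → Ironwood Holdings Ltd (R1): 31% × 89% × 19% = 5.2421% of Brightpath Manufacturing Inc.
Chain via Copperline Media Ltd → Wildmere Group plc (R1): 40% × 73% × 43% = 12.556% of Brightpath Manufacturing Inc.
Chain via Talon Pharma AG → Highfield Energy Co. (R1): 72% × 37% × 11% = 2.9304% of Brightpath Manufacturing Inc.
Aggregating (R3): 5.2421% + 12.556% + 2.9304% = 20.7285%.

20.7285%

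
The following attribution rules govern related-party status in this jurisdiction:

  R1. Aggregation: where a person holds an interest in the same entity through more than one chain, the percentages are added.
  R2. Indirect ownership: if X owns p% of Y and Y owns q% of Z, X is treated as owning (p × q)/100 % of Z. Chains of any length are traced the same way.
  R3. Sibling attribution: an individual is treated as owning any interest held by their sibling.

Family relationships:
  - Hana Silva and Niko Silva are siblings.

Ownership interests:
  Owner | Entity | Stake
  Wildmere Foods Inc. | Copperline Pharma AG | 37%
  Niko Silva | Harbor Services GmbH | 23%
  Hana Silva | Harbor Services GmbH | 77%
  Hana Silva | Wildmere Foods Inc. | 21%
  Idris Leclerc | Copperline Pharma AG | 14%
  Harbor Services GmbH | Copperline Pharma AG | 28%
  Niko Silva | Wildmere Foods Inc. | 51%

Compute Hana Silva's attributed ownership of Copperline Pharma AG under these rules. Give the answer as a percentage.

By sibling attribution (R3), Hana Silva is treated as also owning Niko Silva's interest in Wildmere Foods Inc, giving 21% + 51% = 72%.
By sibling attribution (R3), Hana Silva is treated as also owning Niko Silva's interest in Harbor Services GmbH, giving 77% + 23% = 100%.
Chain via Wildmere Foods Inc. (R2): 72% × 37% = 26.64% of Copperline Pharma AG.
Chain via Harbor Services GmbH (R2): 100% × 28% = 28% of Copperline Pharma AG.
Aggregating (R1): 26.64% + 28% = 54.64%.

54.64%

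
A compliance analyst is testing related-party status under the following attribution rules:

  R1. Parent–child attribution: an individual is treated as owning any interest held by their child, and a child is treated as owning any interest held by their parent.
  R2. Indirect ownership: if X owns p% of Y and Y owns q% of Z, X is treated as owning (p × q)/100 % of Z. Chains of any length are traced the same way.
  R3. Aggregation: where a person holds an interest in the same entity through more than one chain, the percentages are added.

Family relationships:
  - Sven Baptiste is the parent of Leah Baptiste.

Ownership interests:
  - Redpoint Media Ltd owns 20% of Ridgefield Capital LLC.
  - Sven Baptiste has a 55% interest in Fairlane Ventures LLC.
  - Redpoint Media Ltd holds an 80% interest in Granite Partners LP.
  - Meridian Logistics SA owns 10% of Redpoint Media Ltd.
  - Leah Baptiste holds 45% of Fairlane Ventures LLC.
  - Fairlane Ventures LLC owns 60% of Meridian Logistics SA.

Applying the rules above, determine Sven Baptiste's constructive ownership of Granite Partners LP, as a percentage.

By parent–child attribution (R1), Sven Baptiste is treated as also owning Leah Baptiste's interest in Fairlane Ventures LLC, giving 55% + 45% = 100%.
Chain via Fairlane Ventures LLC → Meridian Logistics SA → Redpoint Media Ltd (R2): 100% × 60% × 10% × 80% = 4.8% of Granite Partners LP.

4.8%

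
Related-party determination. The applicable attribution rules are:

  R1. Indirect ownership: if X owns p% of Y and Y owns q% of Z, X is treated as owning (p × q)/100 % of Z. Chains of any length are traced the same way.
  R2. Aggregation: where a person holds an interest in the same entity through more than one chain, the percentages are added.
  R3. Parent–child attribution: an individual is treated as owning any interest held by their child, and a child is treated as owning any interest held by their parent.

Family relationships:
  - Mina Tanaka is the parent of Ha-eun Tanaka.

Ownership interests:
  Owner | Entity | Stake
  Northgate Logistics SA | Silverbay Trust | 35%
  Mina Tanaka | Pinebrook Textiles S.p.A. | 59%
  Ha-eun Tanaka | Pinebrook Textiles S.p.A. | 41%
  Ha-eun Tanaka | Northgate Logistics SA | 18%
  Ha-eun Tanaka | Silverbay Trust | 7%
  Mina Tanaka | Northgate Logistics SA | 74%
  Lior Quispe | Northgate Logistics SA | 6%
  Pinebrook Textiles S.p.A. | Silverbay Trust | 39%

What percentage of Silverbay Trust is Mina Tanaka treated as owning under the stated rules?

78.2%

By parent–child attribution (R3), Mina Tanaka is treated as also owning Ha-eun Tanaka's interest in Northgate Logistics SA, giving 74% + 18% = 92%.
By parent–child attribution (R3), Mina Tanaka is treated as also owning Ha-eun Tanaka's interest in Pinebrook Textiles S.p.A, giving 59% + 41% = 100%.
By parent–child attribution (R3), Mina Tanaka is treated as owning Ha-eun Tanaka's 7% interest in Silverbay Trust.
Chain via Northgate Logistics SA (R1): 92% × 35% = 32.2% of Silverbay Trust.
Chain via Pinebrook Textiles S.p.A. (R1): 100% × 39% = 39% of Silverbay Trust.
Direct interest in Silverbay Trust: 7%.
Aggregating (R2): 32.2% + 39% + 7% = 78.2%.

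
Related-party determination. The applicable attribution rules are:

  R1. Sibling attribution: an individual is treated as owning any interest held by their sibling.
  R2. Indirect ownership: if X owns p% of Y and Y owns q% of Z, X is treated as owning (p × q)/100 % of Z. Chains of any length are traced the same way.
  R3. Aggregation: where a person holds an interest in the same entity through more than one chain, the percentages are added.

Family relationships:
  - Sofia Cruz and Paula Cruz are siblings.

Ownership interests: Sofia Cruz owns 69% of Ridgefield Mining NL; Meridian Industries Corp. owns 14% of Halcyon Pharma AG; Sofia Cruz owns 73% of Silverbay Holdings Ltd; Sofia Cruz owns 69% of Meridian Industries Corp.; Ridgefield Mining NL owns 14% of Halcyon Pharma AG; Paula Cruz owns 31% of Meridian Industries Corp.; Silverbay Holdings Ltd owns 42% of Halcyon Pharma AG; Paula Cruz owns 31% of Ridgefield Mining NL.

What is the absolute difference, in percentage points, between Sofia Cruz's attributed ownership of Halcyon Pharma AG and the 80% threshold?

By sibling attribution (R1), Sofia Cruz is treated as also owning Paula Cruz's interest in Meridian Industries Corp, giving 69% + 31% = 100%.
By sibling attribution (R1), Sofia Cruz is treated as also owning Paula Cruz's interest in Ridgefield Mining NL, giving 69% + 31% = 100%.
Chain via Meridian Industries Corp. (R2): 100% × 14% = 14% of Halcyon Pharma AG.
Chain via Ridgefield Mining NL (R2): 100% × 14% = 14% of Halcyon Pharma AG.
Chain via Silverbay Holdings Ltd (R2): 73% × 42% = 30.66% of Halcyon Pharma AG.
Aggregating (R3): 14% + 14% + 30.66% = 58.66%.
58.66% falls short of the 80% threshold by 21.34 percentage points.

21.34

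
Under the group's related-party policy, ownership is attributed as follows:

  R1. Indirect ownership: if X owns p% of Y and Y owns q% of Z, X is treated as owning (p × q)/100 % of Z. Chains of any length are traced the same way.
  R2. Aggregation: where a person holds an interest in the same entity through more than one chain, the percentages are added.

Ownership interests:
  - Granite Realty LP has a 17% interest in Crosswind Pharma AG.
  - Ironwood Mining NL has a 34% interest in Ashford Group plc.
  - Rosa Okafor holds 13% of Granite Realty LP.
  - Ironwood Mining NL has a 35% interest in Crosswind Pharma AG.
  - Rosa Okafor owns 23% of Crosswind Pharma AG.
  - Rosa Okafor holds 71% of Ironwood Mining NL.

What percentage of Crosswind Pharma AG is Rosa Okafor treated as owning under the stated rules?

50.06%

Chain via Ironwood Mining NL (R1): 71% × 35% = 24.85% of Crosswind Pharma AG.
Chain via Granite Realty LP (R1): 13% × 17% = 2.21% of Crosswind Pharma AG.
Direct interest in Crosswind Pharma AG: 23%.
Aggregating (R2): 24.85% + 2.21% + 23% = 50.06%.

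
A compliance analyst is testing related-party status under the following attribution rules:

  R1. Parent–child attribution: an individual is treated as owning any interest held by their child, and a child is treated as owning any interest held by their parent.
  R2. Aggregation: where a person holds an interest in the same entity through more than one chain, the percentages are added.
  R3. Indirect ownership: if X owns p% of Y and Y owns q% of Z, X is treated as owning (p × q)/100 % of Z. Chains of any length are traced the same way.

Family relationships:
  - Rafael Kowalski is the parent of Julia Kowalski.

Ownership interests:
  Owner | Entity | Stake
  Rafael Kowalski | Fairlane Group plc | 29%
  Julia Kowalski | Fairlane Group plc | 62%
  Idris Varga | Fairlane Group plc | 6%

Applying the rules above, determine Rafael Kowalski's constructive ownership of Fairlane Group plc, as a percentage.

By parent–child attribution (R1), Rafael Kowalski is treated as also owning Julia Kowalski's interest in Fairlane Group plc, giving 29% + 62% = 91%.
Direct interest in Fairlane Group plc: 91%.

91%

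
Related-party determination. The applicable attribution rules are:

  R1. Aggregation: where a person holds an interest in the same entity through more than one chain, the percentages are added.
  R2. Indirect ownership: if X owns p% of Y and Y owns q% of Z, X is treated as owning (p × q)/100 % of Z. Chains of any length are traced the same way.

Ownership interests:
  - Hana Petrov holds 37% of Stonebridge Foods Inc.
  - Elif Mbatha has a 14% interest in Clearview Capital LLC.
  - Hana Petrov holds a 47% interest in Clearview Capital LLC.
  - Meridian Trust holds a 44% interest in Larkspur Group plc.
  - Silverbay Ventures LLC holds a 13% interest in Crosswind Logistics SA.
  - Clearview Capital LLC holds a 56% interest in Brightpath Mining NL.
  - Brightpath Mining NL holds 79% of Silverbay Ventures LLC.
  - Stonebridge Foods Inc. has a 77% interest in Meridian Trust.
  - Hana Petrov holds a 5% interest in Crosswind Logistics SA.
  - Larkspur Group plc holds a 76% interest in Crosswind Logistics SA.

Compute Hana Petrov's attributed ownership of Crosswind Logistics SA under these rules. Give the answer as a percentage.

17.23012%

Chain via Stonebridge Foods Inc. → Meridian Trust → Larkspur Group plc (R2): 37% × 77% × 44% × 76% = 9.527056% of Crosswind Logistics SA.
Chain via Clearview Capital LLC → Brightpath Mining NL → Silverbay Ventures LLC (R2): 47% × 56% × 79% × 13% = 2.703064% of Crosswind Logistics SA.
Direct interest in Crosswind Logistics SA: 5%.
Aggregating (R1): 9.527056% + 2.703064% + 5% = 17.23012%.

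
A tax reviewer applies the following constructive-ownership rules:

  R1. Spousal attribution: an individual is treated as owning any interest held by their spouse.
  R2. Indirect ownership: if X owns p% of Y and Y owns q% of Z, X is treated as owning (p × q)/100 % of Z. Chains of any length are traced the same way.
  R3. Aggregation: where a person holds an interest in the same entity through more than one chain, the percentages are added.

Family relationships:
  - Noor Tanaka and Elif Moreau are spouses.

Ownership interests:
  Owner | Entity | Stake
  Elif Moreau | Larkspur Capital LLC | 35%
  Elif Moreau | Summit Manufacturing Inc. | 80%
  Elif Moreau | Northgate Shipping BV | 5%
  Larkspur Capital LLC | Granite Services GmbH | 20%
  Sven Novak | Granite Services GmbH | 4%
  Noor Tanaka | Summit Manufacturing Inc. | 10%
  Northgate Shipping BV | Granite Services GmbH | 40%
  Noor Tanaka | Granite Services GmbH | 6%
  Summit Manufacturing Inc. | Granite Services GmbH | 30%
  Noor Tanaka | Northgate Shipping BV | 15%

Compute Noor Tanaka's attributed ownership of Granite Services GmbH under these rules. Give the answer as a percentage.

By spousal attribution (R1), Noor Tanaka is treated as also owning Elif Moreau's interest in Summit Manufacturing Inc, giving 10% + 80% = 90%.
By spousal attribution (R1), Noor Tanaka is treated as also owning Elif Moreau's interest in Northgate Shipping BV, giving 15% + 5% = 20%.
By spousal attribution (R1), Noor Tanaka is treated as owning Elif Moreau's 35% interest in Larkspur Capital LLC.
Chain via Summit Manufacturing Inc. (R2): 90% × 30% = 27% of Granite Services GmbH.
Chain via Northgate Shipping BV (R2): 20% × 40% = 8% of Granite Services GmbH.
Direct interest in Granite Services GmbH: 6%.
Chain via Larkspur Capital LLC (R2): 35% × 20% = 7% of Granite Services GmbH.
Aggregating (R3): 27% + 8% + 6% + 7% = 48%.

48%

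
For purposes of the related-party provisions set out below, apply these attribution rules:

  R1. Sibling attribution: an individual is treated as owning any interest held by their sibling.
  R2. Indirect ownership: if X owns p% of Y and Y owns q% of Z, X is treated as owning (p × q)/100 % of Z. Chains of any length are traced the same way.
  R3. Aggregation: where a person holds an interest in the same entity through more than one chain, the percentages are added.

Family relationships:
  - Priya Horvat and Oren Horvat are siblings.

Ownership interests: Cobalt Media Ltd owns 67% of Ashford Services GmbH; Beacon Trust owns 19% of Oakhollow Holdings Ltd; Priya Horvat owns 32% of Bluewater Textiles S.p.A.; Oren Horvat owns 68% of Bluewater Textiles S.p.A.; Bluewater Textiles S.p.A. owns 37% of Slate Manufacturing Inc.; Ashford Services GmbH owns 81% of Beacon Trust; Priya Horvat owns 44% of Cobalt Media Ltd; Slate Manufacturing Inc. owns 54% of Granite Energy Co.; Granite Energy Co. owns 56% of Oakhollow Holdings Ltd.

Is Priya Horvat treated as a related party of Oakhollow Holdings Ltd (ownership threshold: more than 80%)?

No

By sibling attribution (R1), Priya Horvat is treated as also owning Oren Horvat's interest in Bluewater Textiles S.p.A, giving 32% + 68% = 100%.
Chain via Bluewater Textiles S.p.A. → Slate Manufacturing Inc. → Granite Energy Co. (R2): 100% × 37% × 54% × 56% = 11.1888% of Oakhollow Holdings Ltd.
Chain via Cobalt Media Ltd → Ashford Services GmbH → Beacon Trust (R2): 44% × 67% × 81% × 19% = 4.536972% of Oakhollow Holdings Ltd.
Aggregating (R3): 11.1888% + 4.536972% = 15.725772%.
15.725772% does not exceed the 80% threshold, so Priya is not a related party to Oakhollow Holdings Ltd.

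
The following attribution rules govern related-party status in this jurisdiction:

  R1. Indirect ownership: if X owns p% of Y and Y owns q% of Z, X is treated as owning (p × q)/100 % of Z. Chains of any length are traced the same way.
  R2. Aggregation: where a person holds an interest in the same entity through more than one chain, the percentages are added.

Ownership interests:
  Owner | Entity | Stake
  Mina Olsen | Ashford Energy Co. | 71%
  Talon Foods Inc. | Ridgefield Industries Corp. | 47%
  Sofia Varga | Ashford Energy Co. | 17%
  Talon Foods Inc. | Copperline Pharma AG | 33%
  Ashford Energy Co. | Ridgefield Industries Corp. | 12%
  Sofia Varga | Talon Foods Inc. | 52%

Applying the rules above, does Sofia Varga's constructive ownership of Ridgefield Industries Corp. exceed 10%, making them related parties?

Yes

Chain via Ashford Energy Co. (R1): 17% × 12% = 2.04% of Ridgefield Industries Corp.
Chain via Talon Foods Inc. (R1): 52% × 47% = 24.44% of Ridgefield Industries Corp.
Aggregating (R2): 2.04% + 24.44% = 26.48%.
26.48% exceeds the 10% threshold, so Sofia is a related party to Ridgefield Industries Corp.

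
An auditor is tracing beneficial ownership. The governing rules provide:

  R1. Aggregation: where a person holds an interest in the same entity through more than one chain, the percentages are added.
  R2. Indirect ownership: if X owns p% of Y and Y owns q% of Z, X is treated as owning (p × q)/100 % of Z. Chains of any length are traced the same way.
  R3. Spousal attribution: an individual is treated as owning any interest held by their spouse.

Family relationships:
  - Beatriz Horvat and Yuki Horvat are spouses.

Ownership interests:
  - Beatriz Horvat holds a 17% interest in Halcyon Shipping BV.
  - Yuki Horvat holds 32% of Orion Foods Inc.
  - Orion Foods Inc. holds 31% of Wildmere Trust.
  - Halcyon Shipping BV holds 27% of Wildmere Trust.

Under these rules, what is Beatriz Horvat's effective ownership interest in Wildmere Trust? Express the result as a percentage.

By spousal attribution (R3), Beatriz Horvat is treated as owning Yuki Horvat's 32% interest in Orion Foods Inc.
Chain via Halcyon Shipping BV (R2): 17% × 27% = 4.59% of Wildmere Trust.
Chain via Orion Foods Inc. (R2): 32% × 31% = 9.92% of Wildmere Trust.
Aggregating (R1): 4.59% + 9.92% = 14.51%.

14.51%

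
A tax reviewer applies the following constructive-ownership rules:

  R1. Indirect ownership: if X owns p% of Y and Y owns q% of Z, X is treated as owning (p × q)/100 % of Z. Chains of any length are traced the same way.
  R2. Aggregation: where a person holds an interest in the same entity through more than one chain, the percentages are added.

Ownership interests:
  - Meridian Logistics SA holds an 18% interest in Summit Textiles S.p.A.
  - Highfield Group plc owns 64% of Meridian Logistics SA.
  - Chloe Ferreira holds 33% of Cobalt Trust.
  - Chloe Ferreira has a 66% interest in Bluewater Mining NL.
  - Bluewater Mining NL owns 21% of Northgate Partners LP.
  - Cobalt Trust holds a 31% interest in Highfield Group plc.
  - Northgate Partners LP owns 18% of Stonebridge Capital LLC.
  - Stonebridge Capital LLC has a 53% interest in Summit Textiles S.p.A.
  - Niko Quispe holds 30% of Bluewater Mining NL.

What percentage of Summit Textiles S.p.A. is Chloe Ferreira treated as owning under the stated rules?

Chain via Cobalt Trust → Highfield Group plc → Meridian Logistics SA (R1): 33% × 31% × 64% × 18% = 1.178496% of Summit Textiles S.p.A.
Chain via Bluewater Mining NL → Northgate Partners LP → Stonebridge Capital LLC (R1): 66% × 21% × 18% × 53% = 1.322244% of Summit Textiles S.p.A.
Aggregating (R2): 1.178496% + 1.322244% = 2.50074%.

2.50074%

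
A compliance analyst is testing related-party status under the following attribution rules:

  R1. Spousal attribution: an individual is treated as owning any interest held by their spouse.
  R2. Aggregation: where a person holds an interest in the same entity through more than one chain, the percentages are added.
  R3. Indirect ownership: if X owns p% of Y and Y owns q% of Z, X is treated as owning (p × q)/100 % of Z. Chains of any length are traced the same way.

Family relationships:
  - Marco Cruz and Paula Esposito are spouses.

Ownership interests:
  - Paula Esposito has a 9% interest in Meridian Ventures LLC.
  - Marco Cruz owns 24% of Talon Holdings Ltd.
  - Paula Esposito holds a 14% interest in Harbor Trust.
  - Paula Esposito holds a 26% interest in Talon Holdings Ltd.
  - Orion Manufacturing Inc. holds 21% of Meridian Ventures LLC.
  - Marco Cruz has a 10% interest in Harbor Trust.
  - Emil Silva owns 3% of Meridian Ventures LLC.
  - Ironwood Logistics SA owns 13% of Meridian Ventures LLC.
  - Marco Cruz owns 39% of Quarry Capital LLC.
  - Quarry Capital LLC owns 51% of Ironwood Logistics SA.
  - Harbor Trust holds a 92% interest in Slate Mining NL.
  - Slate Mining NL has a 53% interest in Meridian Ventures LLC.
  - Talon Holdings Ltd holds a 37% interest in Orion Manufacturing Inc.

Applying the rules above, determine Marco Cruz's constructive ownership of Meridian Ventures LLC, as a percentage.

By spousal attribution (R1), Marco Cruz is treated as also owning Paula Esposito's interest in Talon Holdings Ltd, giving 24% + 26% = 50%.
By spousal attribution (R1), Marco Cruz is treated as also owning Paula Esposito's interest in Harbor Trust, giving 10% + 14% = 24%.
By spousal attribution (R1), Marco Cruz is treated as owning Paula Esposito's 9% interest in Meridian Ventures LLC.
Chain via Quarry Capital LLC → Ironwood Logistics SA (R3): 39% × 51% × 13% = 2.5857% of Meridian Ventures LLC.
Chain via Talon Holdings Ltd → Orion Manufacturing Inc. (R3): 50% × 37% × 21% = 3.885% of Meridian Ventures LLC.
Chain via Harbor Trust → Slate Mining NL (R3): 24% × 92% × 53% = 11.7024% of Meridian Ventures LLC.
Direct interest in Meridian Ventures LLC: 9%.
Aggregating (R2): 2.5857% + 3.885% + 11.7024% + 9% = 27.1731%.

27.1731%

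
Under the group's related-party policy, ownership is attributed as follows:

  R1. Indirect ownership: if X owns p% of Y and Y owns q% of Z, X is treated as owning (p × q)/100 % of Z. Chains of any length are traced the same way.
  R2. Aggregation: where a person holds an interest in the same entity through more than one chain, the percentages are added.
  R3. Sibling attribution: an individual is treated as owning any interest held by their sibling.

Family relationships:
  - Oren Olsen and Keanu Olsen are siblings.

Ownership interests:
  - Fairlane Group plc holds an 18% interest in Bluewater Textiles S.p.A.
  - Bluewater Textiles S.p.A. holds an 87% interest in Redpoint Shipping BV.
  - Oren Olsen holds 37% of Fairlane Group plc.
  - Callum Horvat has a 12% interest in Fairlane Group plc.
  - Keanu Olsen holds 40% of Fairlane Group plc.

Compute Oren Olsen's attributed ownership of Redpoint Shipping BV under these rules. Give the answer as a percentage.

12.0582%

By sibling attribution (R3), Oren Olsen is treated as also owning Keanu Olsen's interest in Fairlane Group plc, giving 37% + 40% = 77%.
Chain via Fairlane Group plc → Bluewater Textiles S.p.A. (R1): 77% × 18% × 87% = 12.0582% of Redpoint Shipping BV.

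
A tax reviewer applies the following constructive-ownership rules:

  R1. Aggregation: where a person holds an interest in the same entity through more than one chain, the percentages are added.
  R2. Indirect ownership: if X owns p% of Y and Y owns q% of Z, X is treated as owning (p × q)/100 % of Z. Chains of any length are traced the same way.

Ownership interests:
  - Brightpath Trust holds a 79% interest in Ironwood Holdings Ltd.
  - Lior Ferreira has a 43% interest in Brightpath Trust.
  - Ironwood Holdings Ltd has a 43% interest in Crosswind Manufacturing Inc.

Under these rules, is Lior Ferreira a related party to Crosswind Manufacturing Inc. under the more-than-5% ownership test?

Yes

Chain via Brightpath Trust → Ironwood Holdings Ltd (R2): 43% × 79% × 43% = 14.6071% of Crosswind Manufacturing Inc.
14.6071% exceeds the 5% threshold, so Lior is a related party to Crosswind Manufacturing Inc.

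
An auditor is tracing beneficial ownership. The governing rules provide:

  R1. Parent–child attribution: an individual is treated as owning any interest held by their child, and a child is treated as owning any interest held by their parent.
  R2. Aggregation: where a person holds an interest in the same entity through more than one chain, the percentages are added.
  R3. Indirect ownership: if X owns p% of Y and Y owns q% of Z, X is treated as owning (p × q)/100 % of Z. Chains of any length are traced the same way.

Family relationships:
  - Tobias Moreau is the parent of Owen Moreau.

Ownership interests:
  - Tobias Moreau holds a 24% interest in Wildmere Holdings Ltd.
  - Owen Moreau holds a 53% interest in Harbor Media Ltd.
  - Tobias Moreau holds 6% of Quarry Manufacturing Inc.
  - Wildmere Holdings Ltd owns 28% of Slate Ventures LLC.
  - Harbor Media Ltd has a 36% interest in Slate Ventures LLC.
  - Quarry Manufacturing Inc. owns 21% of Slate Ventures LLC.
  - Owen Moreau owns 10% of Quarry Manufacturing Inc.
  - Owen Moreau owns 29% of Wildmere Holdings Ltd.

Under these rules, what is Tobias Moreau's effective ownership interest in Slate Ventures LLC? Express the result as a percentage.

By parent–child attribution (R1), Tobias Moreau is treated as also owning Owen Moreau's interest in Quarry Manufacturing Inc, giving 6% + 10% = 16%.
By parent–child attribution (R1), Tobias Moreau is treated as also owning Owen Moreau's interest in Wildmere Holdings Ltd, giving 24% + 29% = 53%.
By parent–child attribution (R1), Tobias Moreau is treated as owning Owen Moreau's 53% interest in Harbor Media Ltd.
Chain via Quarry Manufacturing Inc. (R3): 16% × 21% = 3.36% of Slate Ventures LLC.
Chain via Wildmere Holdings Ltd (R3): 53% × 28% = 14.84% of Slate Ventures LLC.
Chain via Harbor Media Ltd (R3): 53% × 36% = 19.08% of Slate Ventures LLC.
Aggregating (R2): 3.36% + 14.84% + 19.08% = 37.28%.

37.28%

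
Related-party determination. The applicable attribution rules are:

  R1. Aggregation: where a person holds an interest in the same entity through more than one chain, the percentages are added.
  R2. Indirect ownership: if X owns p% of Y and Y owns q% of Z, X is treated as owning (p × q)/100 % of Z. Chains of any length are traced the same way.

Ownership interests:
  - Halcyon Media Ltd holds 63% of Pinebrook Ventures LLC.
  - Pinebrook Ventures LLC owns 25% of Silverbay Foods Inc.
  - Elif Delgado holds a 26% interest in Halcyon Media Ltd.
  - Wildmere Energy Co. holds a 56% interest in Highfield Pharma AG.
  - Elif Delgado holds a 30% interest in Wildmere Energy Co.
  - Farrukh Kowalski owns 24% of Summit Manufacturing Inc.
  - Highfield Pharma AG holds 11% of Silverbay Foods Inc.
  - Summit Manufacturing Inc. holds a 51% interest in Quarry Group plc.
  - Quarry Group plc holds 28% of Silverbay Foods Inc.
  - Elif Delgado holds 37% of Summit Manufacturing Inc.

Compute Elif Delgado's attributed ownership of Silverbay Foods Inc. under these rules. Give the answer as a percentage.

Chain via Summit Manufacturing Inc. → Quarry Group plc (R2): 37% × 51% × 28% = 5.2836% of Silverbay Foods Inc.
Chain via Halcyon Media Ltd → Pinebrook Ventures LLC (R2): 26% × 63% × 25% = 4.095% of Silverbay Foods Inc.
Chain via Wildmere Energy Co. → Highfield Pharma AG (R2): 30% × 56% × 11% = 1.848% of Silverbay Foods Inc.
Aggregating (R1): 5.2836% + 4.095% + 1.848% = 11.2266%.

11.2266%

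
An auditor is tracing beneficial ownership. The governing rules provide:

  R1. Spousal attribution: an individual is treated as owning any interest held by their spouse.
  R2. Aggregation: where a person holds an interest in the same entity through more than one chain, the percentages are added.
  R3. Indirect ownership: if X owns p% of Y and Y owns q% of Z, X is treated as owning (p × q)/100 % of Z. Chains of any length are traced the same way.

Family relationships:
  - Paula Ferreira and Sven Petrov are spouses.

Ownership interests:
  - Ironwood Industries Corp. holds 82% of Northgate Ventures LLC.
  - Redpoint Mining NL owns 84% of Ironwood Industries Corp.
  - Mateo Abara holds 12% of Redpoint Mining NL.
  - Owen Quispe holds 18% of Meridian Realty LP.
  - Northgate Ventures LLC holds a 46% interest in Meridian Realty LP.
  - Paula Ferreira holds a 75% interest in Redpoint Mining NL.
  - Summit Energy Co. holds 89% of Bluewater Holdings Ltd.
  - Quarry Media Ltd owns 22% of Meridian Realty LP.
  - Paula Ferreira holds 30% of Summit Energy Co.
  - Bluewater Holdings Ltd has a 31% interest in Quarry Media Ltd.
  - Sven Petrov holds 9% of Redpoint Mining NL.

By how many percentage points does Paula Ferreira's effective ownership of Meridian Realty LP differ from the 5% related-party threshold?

23.436172

By spousal attribution (R1), Paula Ferreira is treated as also owning Sven Petrov's interest in Redpoint Mining NL, giving 75% + 9% = 84%.
Chain via Redpoint Mining NL → Ironwood Industries Corp. → Northgate Ventures LLC (R3): 84% × 84% × 82% × 46% = 26.615232% of Meridian Realty LP.
Chain via Summit Energy Co. → Bluewater Holdings Ltd → Quarry Media Ltd (R3): 30% × 89% × 31% × 22% = 1.82094% of Meridian Realty LP.
Aggregating (R2): 26.615232% + 1.82094% = 28.436172%.
28.436172% exceeds the 5% threshold by 23.436172 percentage points.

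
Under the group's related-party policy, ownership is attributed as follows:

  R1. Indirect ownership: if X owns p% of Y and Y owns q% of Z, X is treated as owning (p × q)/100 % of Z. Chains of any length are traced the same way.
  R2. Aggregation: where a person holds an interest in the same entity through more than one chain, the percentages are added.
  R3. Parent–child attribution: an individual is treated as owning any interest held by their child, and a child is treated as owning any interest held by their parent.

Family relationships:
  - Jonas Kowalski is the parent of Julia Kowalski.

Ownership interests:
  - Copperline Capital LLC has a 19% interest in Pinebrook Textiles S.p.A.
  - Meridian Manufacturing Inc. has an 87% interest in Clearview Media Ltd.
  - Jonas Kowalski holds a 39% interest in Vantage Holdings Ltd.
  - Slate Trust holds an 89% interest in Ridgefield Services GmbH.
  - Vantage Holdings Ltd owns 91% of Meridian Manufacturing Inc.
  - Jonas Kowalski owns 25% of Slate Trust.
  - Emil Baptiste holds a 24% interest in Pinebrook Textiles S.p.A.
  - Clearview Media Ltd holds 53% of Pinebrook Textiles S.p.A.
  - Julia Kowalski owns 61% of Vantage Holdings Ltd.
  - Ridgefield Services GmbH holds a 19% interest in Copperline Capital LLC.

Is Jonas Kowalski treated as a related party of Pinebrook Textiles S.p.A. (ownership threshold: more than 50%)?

By parent–child attribution (R3), Jonas Kowalski is treated as also owning Julia Kowalski's interest in Vantage Holdings Ltd, giving 39% + 61% = 100%.
Chain via Slate Trust → Ridgefield Services GmbH → Copperline Capital LLC (R1): 25% × 89% × 19% × 19% = 0.803225% of Pinebrook Textiles S.p.A.
Chain via Vantage Holdings Ltd → Meridian Manufacturing Inc. → Clearview Media Ltd (R1): 100% × 91% × 87% × 53% = 41.9601% of Pinebrook Textiles S.p.A.
Aggregating (R2): 0.803225% + 41.9601% = 42.763325%.
42.763325% does not exceed the 50% threshold, so Jonas is not a related party to Pinebrook Textiles S.p.A.

No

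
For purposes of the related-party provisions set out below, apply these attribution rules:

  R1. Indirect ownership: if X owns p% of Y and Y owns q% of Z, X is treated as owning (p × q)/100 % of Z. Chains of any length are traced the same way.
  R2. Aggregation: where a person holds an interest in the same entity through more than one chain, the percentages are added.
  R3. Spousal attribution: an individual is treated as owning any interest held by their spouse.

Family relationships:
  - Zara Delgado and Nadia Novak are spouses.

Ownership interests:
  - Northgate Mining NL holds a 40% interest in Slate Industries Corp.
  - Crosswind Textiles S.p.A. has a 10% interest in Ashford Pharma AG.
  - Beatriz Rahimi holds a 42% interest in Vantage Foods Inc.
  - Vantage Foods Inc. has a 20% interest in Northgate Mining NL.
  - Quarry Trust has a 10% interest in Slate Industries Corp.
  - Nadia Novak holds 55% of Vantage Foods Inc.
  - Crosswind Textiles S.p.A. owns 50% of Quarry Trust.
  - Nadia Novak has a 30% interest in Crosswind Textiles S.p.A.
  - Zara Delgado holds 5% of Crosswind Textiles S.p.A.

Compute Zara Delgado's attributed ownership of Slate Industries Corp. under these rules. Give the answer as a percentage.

6.15%

By spousal attribution (R3), Zara Delgado is treated as also owning Nadia Novak's interest in Crosswind Textiles S.p.A, giving 5% + 30% = 35%.
By spousal attribution (R3), Zara Delgado is treated as owning Nadia Novak's 55% interest in Vantage Foods Inc.
Chain via Crosswind Textiles S.p.A. → Quarry Trust (R1): 35% × 50% × 10% = 1.75% of Slate Industries Corp.
Chain via Vantage Foods Inc. → Northgate Mining NL (R1): 55% × 20% × 40% = 4.4% of Slate Industries Corp.
Aggregating (R2): 1.75% + 4.4% = 6.15%.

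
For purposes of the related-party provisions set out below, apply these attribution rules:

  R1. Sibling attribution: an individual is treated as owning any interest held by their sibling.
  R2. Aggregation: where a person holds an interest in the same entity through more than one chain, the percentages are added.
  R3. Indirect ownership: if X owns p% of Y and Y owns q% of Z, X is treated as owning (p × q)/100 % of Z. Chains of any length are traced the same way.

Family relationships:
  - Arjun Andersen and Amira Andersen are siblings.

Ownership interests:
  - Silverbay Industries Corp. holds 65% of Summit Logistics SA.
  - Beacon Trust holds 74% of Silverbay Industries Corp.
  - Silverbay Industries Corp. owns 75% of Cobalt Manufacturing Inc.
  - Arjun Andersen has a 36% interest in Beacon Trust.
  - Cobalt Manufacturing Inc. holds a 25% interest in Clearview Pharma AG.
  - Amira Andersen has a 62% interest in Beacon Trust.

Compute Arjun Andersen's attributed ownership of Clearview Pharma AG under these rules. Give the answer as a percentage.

By sibling attribution (R1), Arjun Andersen is treated as also owning Amira Andersen's interest in Beacon Trust, giving 36% + 62% = 98%.
Chain via Beacon Trust → Silverbay Industries Corp. → Cobalt Manufacturing Inc. (R3): 98% × 74% × 75% × 25% = 13.5975% of Clearview Pharma AG.

13.5975%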